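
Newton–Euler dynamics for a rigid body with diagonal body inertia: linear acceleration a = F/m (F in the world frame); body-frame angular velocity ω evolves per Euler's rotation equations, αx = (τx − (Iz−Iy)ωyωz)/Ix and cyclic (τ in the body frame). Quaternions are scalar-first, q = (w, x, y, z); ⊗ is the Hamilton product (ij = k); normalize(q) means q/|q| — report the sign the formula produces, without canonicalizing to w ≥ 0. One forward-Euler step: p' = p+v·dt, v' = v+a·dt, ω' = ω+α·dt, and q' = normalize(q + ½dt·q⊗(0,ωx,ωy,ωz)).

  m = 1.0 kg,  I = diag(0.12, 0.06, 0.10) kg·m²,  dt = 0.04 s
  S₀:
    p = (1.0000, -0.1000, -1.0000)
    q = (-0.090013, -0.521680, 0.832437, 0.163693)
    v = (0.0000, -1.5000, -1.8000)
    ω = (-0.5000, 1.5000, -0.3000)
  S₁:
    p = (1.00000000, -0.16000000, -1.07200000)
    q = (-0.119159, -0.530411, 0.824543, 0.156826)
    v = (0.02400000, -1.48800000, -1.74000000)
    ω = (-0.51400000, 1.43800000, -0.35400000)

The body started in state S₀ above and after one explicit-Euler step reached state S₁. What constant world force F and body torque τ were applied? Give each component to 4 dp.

velocity change Δv = (0.02400000, 0.01200000, 0.06000000)
applied force F = (0.6000, 0.3000, 1.5000)
ω₁ − ω₀ = (-0.01400000, -0.06200000, -0.05400000)
I·α + gyro = (-0.0600, -0.0900, -0.0900)

F = (0.6000, 0.3000, 1.5000)
τ = (-0.0600, -0.0900, -0.0900)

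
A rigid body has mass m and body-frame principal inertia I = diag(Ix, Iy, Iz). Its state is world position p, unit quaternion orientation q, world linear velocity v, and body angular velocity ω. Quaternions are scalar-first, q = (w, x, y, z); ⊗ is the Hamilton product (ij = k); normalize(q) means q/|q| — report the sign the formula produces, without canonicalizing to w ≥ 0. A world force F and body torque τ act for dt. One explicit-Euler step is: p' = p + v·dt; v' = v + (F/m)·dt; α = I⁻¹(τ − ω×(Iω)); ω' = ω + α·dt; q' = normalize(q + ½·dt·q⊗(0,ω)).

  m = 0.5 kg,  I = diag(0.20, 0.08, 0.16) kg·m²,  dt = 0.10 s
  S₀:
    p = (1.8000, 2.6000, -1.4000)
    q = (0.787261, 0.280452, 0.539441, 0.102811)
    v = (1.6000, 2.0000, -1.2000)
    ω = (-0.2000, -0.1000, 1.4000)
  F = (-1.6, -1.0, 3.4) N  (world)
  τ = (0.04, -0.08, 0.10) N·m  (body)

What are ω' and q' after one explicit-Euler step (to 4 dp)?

ω' = (-0.1744, -0.1860, 1.4640)
q' = (0.7836, 0.3101, 0.5136, 0.1615)

angular accel α = (0.2560, -0.8600, 0.6400)
ω' = ω + α·dt = (-0.1744, -0.1860, 1.4640)
Hamilton product q⊗(0,ω) = (-0.0339009, 0.6080463, -0.4919211, 1.1820084)
q' = normalize(q + ½dt·q⊗(0,ω)) = (0.7836, 0.3101, 0.5136, 0.1615)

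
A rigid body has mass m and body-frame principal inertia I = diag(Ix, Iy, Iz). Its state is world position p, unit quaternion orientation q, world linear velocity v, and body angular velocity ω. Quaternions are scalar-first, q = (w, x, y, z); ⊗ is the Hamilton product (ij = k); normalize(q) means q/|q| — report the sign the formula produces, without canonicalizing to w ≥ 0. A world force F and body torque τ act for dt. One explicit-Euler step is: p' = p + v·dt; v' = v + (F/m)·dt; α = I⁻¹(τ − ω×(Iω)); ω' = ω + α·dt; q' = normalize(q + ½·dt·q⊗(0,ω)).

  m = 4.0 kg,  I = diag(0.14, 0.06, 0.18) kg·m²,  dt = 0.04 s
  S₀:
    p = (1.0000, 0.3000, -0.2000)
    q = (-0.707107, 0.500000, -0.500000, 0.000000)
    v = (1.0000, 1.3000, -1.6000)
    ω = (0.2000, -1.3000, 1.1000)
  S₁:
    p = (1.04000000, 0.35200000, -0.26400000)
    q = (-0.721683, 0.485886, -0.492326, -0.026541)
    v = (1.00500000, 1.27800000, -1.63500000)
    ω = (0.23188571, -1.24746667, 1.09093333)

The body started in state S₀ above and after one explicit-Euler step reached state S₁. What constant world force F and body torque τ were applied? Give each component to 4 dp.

F = (0.5000, -2.2000, -3.5000)
τ = (-0.0600, 0.0700, -0.0200)

rate change Δω = (0.03188571, 0.05253333, -0.00906667)
precession coupling = (-0.1716, -0.0088, 0.0208)
applied torque τ = (-0.0600, 0.0700, -0.0200)
velocity change Δv = (0.00500000, -0.02200000, -0.03500000)
m·(v₁−v₀)/dt = (0.5000, -2.2000, -3.5000)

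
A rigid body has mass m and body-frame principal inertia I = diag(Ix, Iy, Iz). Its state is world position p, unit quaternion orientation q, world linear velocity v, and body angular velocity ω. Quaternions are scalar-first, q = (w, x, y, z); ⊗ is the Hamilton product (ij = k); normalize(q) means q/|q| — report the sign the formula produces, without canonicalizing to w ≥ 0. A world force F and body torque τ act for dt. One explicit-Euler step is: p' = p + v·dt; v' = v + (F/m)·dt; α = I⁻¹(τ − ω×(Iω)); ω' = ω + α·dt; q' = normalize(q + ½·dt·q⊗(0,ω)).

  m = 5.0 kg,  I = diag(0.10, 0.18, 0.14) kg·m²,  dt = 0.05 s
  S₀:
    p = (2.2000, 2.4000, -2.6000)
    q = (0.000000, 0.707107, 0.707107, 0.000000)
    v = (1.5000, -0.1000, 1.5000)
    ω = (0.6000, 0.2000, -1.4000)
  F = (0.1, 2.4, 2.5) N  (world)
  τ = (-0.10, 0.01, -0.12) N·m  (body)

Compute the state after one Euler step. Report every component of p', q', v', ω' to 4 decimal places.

(τ − ω×Iω)/I = (-1.1120, -0.1311, -0.9257)
new body rate ω' = (0.5444, 0.1934, -1.4463)
q⊗(0,ω) = (-0.5656856, -0.9899498, 0.9899498, -0.2828428)
q + ½dt·q⊗(0,ω), renormalized = (-0.0141, 0.6819, 0.7313, -0.0071)
new position p' = (2.2750, 2.3950, -2.5250)
new velocity v' = (1.5010, -0.0760, 1.5250)

p' = (2.2750, 2.3950, -2.5250)
q' = (-0.0141, 0.6819, 0.7313, -0.0071)
v' = (1.5010, -0.0760, 1.5250)
ω' = (0.5444, 0.1934, -1.4463)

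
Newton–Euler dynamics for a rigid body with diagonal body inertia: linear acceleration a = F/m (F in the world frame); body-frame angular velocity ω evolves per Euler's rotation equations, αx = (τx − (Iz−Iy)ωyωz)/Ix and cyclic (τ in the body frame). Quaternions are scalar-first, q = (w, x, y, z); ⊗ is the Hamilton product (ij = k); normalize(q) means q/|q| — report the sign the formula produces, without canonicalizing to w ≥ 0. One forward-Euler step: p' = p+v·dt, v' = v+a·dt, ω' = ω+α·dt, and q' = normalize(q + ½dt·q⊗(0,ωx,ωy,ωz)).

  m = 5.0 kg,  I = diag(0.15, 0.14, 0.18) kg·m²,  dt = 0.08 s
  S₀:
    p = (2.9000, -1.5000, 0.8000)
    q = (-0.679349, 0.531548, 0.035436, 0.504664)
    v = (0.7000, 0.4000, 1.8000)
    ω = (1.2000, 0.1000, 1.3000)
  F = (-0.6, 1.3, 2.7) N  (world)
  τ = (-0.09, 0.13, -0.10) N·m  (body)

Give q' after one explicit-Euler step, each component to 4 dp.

q⊗(0,ω) = (-1.2974644, -0.8196184, -0.1533505, -0.8725221)
q' = normalize(q + ½dt·q⊗(0,ω)) = (-0.7294, 0.4975, 0.0292, 0.4686)

q' = (-0.7294, 0.4975, 0.0292, 0.4686)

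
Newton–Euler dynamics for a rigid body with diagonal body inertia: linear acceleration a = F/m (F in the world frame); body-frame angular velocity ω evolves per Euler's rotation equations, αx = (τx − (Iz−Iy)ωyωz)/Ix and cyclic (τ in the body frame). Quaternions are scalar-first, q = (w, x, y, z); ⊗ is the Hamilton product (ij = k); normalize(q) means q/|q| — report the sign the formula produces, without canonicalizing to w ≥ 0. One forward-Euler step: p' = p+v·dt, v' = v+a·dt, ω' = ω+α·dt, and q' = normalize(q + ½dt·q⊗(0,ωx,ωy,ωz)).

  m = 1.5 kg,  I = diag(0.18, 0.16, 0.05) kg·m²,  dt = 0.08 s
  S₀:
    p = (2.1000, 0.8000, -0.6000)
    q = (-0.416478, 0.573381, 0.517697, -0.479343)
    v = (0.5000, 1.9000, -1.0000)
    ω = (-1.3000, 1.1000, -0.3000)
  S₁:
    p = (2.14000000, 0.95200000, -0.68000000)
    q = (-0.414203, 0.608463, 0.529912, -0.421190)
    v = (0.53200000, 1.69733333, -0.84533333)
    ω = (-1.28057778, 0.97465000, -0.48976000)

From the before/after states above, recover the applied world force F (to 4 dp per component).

Δv = v₁−v₀ = (0.03200000, -0.20266667, 0.15466667)
m·(v₁−v₀)/dt = (0.6000, -3.8000, 2.9000)

F = (0.6000, -3.8000, 2.9000)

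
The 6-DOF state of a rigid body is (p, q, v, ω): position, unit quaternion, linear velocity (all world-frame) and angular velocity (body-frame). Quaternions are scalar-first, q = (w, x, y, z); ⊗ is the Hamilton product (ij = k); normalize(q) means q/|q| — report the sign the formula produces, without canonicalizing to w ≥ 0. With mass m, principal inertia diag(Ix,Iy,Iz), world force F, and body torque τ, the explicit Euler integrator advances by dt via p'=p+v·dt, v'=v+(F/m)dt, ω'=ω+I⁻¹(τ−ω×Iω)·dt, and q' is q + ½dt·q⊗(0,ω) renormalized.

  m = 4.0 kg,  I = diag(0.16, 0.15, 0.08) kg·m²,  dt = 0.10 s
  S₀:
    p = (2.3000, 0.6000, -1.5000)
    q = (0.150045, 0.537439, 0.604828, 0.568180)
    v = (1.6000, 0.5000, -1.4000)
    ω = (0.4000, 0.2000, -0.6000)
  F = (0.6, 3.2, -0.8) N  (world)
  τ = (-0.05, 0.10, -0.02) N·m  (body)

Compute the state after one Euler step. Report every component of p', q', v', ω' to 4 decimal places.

p' = (2.4600, 0.6500, -1.6400)
q' = (0.1502, 0.5163, 0.6334, 0.5566)
v' = (1.6150, 0.5800, -1.4200)
ω' = (0.3635, 0.2795, -0.6240)

precession coupling ω×(Iω) = (0.0084, -0.0192, -0.0008)
angular accel α = (-0.3650, 0.7947, -0.2400)
ω + α·dt = (0.3635, 0.2795, -0.6240)
q⊗(0,ω) = (0.0049668, -0.4165148, 0.5797444, -0.2244704)
q + ½dt·q⊗(0,ω), renormalized = (0.1502, 0.5163, 0.6334, 0.5566)
p + v·dt = (2.4600, 0.6500, -1.6400)
v' = v + a·dt = (1.6150, 0.5800, -1.4200)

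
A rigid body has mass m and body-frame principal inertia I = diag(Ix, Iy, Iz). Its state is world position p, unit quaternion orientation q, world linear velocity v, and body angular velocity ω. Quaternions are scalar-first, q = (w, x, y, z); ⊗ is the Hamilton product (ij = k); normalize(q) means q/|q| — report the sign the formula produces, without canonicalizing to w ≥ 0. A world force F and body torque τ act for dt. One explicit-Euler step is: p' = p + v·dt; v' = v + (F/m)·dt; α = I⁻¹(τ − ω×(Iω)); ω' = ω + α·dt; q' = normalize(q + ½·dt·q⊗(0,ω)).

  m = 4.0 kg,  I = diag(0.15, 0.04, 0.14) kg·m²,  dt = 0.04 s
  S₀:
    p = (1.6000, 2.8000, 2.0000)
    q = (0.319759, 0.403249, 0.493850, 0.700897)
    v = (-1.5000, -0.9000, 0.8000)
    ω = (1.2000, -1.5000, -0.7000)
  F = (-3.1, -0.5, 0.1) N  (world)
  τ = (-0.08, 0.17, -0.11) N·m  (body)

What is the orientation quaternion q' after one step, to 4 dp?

q' = (0.3344, 0.4247, 0.5063, 0.6719)

Hamilton product q⊗(0,ω) = (0.7475041, 1.0893613, 0.6437122, -1.4213248)
updated quaternion q' = (0.3344, 0.4247, 0.5063, 0.6719)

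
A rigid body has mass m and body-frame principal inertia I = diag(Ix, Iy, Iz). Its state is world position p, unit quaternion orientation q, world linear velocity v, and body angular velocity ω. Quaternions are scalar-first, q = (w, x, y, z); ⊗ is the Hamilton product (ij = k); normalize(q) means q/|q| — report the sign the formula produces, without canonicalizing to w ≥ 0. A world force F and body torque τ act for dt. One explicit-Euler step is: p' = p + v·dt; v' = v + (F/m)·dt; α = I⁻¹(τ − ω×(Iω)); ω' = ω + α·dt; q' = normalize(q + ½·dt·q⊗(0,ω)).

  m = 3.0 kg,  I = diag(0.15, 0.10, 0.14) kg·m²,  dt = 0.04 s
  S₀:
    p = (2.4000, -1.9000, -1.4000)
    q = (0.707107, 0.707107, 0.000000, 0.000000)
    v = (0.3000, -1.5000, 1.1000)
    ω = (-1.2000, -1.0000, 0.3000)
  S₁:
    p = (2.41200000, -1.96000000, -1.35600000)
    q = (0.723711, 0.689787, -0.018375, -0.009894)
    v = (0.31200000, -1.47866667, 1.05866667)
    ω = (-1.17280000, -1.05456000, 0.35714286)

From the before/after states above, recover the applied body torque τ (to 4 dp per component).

τ = (0.0900, -0.1400, 0.1400)

Δω = ω₁−ω₀ = (0.02720000, -0.05456000, 0.05714286)
precession coupling = (-0.0120, -0.0036, -0.0600)
τ = I·(Δω/dt) + ω₀×(Iω₀) = (0.0900, -0.1400, 0.1400)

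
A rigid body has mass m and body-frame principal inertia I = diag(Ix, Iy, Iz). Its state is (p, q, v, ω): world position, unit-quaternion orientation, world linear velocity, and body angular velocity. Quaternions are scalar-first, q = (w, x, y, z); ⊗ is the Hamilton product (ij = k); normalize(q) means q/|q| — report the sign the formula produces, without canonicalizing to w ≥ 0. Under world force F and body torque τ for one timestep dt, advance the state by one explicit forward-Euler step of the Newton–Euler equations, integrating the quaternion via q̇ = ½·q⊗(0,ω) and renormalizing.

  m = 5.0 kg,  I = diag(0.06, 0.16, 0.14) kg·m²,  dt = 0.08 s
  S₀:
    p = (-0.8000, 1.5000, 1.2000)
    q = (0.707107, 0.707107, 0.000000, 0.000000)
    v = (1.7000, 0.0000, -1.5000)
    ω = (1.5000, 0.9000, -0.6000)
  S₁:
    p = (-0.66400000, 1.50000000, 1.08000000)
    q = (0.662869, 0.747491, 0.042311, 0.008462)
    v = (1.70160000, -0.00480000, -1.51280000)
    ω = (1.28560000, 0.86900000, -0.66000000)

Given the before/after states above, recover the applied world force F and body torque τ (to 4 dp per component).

rate change Δω = (-0.21440000, -0.03100000, -0.06000000)
I·α + gyro = (-0.1500, 0.0100, 0.0300)
velocity change Δv = (0.00160000, -0.00480000, -0.01280000)
m·(v₁−v₀)/dt = (0.1000, -0.3000, -0.8000)

F = (0.1000, -0.3000, -0.8000)
τ = (-0.1500, 0.0100, 0.0300)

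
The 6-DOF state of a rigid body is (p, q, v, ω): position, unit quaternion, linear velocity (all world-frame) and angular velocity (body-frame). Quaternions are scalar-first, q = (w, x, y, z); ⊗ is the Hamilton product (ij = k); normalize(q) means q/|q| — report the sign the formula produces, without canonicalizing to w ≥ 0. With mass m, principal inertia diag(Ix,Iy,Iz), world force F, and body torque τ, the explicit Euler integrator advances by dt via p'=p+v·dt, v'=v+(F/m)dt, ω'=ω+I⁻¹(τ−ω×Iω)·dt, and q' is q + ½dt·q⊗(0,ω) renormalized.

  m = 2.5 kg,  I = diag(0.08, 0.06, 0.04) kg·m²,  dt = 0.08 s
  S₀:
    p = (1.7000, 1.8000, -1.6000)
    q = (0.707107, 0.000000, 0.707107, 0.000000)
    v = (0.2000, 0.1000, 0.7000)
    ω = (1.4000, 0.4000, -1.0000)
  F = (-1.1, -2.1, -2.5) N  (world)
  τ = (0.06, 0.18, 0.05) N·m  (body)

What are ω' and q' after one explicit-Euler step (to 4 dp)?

ω×(Iω) gyroscopic = (0.0080, -0.0560, -0.0112)
α = I⁻¹(τ − ω×Iω) = (0.6500, 3.9333, 1.5300)
ω' = ω + α·dt = (1.4520, 0.7147, -0.8776)
2q̇ = q⊗(0,ω) = (-0.2828428, 0.2828428, 0.2828428, -1.6970568)
q' = normalize(q + ½dt·q⊗(0,ω)) = (0.6941, 0.0113, 0.7166, -0.0677)

ω' = (1.4520, 0.7147, -0.8776)
q' = (0.6941, 0.0113, 0.7166, -0.0677)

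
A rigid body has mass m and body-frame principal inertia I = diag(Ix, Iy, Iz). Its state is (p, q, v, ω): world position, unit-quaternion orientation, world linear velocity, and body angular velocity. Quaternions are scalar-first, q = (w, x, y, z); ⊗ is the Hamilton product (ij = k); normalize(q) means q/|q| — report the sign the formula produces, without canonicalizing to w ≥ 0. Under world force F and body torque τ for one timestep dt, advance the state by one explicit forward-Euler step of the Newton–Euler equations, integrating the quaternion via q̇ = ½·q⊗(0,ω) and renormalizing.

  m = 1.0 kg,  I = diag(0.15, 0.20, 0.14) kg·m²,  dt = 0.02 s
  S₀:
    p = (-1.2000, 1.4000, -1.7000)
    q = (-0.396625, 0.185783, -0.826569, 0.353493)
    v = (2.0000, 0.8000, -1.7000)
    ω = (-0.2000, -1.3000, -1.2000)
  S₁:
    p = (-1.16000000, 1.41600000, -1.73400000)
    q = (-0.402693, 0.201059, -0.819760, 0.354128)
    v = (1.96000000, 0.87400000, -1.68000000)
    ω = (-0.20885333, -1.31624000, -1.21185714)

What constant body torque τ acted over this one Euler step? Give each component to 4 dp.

τ = (-0.1600, -0.1600, -0.0700)

rate change Δω = (-0.00885333, -0.01624000, -0.01185714)
gyro term ω₀×Iω₀ = (-0.0936, 0.0024, 0.0130)
I·α + gyro = (-0.1600, -0.1600, -0.0700)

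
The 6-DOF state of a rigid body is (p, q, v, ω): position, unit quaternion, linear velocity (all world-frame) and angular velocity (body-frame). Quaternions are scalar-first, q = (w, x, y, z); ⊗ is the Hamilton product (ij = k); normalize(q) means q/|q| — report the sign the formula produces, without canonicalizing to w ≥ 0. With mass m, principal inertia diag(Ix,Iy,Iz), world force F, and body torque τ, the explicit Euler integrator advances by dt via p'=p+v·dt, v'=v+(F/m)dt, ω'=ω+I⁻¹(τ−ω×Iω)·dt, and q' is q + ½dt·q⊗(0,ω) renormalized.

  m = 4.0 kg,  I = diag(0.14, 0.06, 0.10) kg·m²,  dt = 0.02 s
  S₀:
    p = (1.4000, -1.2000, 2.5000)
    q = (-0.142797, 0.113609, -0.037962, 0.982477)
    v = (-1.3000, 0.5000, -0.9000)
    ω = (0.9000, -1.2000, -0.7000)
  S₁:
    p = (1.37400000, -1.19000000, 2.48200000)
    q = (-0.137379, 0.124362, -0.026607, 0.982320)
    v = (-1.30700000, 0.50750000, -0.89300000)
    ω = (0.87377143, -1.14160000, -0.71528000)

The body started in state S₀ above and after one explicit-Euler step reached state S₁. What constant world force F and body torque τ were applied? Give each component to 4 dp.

Δω = ω₁−ω₀ = (-0.02622857, 0.05840000, -0.01528000)
precession coupling = (0.0336, -0.0252, 0.0864)
applied torque τ = (-0.1500, 0.1500, 0.0100)
velocity change Δv = (-0.00700000, 0.00750000, 0.00700000)
m·(v₁−v₀)/dt = (-1.4000, 1.5000, 1.4000)

F = (-1.4000, 1.5000, 1.4000)
τ = (-0.1500, 0.1500, 0.0100)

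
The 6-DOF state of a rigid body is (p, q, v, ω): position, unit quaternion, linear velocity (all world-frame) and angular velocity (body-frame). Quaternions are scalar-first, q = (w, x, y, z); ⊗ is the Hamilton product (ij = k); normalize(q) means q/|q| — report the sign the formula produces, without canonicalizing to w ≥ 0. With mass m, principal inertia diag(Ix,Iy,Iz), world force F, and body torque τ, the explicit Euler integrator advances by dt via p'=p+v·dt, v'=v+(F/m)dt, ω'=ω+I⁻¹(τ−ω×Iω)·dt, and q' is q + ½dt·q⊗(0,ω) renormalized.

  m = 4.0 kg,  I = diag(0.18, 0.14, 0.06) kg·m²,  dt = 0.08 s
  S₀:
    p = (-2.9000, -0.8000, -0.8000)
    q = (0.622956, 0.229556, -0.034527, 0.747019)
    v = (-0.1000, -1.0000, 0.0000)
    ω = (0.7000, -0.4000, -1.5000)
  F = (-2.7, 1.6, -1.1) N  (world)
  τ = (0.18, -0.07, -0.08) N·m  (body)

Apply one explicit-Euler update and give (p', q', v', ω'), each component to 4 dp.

precession coupling ω×(Iω) = (-0.0480, -0.1260, 0.0112)
α = I⁻¹(τ − ω×Iω) = (1.2667, 0.4000, -1.5200)
ω' = ω + α·dt = (0.8013, -0.3680, -1.6216)
Hamilton product q⊗(0,ω) = (0.9460285, 0.7866673, 0.6180649, -1.0020875)
q' = normalize(q + ½dt·q⊗(0,ω)) = (0.6593, 0.2604, -0.0098, 0.7053)
new position p' = (-2.9080, -0.8800, -0.8000)
v + (F/m)dt = (-0.1540, -0.9680, -0.0220)

p' = (-2.9080, -0.8800, -0.8000)
q' = (0.6593, 0.2604, -0.0098, 0.7053)
v' = (-0.1540, -0.9680, -0.0220)
ω' = (0.8013, -0.3680, -1.6216)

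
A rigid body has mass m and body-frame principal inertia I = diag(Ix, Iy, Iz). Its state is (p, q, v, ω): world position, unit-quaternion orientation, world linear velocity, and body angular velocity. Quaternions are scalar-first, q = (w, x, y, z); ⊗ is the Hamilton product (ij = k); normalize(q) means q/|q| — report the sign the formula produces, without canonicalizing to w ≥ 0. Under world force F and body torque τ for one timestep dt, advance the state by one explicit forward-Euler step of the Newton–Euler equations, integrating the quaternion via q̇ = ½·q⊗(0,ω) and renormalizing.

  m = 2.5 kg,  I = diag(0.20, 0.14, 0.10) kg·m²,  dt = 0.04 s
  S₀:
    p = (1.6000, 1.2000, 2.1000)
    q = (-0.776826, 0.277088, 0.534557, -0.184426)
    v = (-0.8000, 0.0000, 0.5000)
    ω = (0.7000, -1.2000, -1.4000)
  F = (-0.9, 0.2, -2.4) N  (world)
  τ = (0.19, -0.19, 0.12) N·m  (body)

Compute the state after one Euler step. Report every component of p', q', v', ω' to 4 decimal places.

p' = (1.5680, 1.2000, 2.1200)
q' = (-0.7724, 0.2466, 0.5579, -0.1767)
v' = (-0.8144, 0.0032, 0.4616)
ω' = (0.7514, -1.2263, -1.3722)

linear accel F/m = (-0.3600, 0.0800, -0.9600)
p' = p + v·dt = (1.5680, 1.2000, 2.1200)
v' = v + a·dt = (-0.8144, 0.0032, 0.4616)
α = I⁻¹(τ − ω×Iω) = (1.2860, -0.6571, 0.6960)
new body rate ω' = (0.7514, -1.2263, -1.3722)
q⊗(0,ω) = (0.1893104, -1.5134692, 1.1910162, 0.3808609)
q' = normalize(q + ½dt·q⊗(0,ω)) = (-0.7724, 0.2466, 0.5579, -0.1767)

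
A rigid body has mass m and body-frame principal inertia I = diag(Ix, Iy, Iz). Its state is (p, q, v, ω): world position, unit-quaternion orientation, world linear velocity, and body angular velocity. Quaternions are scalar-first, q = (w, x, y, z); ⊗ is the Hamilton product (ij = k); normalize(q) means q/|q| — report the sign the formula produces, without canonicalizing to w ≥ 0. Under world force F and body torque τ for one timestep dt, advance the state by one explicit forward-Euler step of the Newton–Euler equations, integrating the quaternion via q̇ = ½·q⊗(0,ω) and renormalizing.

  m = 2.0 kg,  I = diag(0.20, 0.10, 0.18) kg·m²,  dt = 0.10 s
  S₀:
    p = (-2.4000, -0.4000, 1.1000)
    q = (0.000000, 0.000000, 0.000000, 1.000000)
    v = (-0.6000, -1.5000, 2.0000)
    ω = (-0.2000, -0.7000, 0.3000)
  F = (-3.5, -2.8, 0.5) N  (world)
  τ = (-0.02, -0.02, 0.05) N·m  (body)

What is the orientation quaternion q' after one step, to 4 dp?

q' = (-0.0150, 0.0350, -0.0100, 0.9992)

q⊗(0,ω) = (-0.3000000, 0.7000000, -0.2000000, 0.0000000)
updated quaternion q' = (-0.0150, 0.0350, -0.0100, 0.9992)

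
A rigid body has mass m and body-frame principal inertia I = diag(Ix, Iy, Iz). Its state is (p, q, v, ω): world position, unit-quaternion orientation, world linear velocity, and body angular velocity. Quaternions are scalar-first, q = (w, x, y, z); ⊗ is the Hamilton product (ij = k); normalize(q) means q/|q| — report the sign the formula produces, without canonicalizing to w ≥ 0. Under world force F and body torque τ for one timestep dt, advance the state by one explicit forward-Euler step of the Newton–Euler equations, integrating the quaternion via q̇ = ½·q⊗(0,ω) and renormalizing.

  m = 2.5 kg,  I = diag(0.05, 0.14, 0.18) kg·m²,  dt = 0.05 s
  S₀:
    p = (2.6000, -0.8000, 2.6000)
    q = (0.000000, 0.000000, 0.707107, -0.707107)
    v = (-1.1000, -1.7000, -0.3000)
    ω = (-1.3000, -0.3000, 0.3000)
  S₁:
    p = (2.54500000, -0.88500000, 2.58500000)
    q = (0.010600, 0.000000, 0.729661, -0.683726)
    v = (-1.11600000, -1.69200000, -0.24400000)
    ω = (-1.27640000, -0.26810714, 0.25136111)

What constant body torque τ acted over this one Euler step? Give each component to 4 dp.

ω₁ − ω₀ = (0.02360000, 0.03189286, -0.04863889)
applied torque τ = (0.0200, 0.1400, -0.1400)

τ = (0.0200, 0.1400, -0.1400)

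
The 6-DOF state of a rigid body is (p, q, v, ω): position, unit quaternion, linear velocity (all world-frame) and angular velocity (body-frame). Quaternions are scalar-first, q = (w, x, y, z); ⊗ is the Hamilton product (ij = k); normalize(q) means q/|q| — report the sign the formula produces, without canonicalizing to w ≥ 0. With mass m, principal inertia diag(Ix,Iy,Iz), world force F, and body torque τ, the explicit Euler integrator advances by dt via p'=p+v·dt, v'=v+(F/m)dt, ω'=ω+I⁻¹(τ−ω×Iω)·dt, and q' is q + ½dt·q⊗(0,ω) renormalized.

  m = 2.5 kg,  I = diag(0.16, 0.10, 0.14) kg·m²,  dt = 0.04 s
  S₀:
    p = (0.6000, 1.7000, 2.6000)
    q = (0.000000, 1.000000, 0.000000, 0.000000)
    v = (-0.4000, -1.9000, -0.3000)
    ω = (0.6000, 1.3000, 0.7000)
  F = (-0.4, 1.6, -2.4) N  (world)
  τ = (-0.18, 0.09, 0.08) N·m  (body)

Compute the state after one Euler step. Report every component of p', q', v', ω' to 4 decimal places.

p' = (0.5840, 1.6240, 2.5880)
q' = (-0.0120, 0.9995, -0.0140, 0.0260)
v' = (-0.4064, -1.8744, -0.3384)
ω' = (0.5459, 1.3326, 0.7362)

angular accel α = (-1.3525, 0.8160, 0.9057)
new body rate ω' = (0.5459, 1.3326, 0.7362)
q⊗(0,ω) = (-0.6000000, 0.0000000, -0.7000000, 1.3000000)
q + ½dt·q⊗(0,ω), renormalized = (-0.0120, 0.9995, -0.0140, 0.0260)
p + v·dt = (0.5840, 1.6240, 2.5880)
new velocity v' = (-0.4064, -1.8744, -0.3384)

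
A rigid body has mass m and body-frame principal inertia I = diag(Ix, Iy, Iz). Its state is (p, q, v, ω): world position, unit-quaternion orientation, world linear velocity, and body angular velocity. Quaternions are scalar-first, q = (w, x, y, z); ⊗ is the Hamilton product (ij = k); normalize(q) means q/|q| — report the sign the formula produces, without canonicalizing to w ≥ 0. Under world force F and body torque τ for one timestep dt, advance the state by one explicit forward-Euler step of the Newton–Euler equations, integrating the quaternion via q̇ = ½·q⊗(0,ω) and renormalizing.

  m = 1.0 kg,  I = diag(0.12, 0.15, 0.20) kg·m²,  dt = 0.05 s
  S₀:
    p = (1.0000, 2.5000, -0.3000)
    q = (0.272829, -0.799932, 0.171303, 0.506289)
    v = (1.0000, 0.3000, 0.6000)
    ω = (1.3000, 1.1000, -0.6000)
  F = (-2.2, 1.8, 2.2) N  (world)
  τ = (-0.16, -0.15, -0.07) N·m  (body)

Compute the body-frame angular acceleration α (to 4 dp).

α = (-1.0583, -1.4160, -0.5645)

precession coupling ω×(Iω) = (-0.0330, 0.0624, 0.0429)
angular accel α = (-1.0583, -1.4160, -0.5645)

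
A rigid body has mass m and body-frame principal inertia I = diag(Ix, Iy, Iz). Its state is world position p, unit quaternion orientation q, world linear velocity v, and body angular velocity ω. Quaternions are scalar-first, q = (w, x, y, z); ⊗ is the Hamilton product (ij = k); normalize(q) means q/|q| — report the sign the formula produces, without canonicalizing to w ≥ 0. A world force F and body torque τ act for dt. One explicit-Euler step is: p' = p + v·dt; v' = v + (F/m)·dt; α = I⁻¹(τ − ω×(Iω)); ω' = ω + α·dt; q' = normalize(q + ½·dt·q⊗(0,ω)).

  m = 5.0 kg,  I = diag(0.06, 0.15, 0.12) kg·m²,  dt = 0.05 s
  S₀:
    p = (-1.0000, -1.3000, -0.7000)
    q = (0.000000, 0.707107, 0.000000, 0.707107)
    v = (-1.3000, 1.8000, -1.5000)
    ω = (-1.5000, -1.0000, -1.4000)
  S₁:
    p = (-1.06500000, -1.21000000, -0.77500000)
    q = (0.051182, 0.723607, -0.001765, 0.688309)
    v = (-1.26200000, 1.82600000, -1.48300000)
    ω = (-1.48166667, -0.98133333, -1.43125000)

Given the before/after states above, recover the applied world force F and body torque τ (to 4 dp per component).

velocity change Δv = (0.03800000, 0.02600000, 0.01700000)
F = m·Δv/dt = (3.8000, 2.6000, 1.7000)
ω₁ − ω₀ = (0.01833333, 0.01866667, -0.03125000)
precession coupling = (-0.0420, -0.1260, 0.1350)
I·α + gyro = (-0.0200, -0.0700, 0.0600)

F = (3.8000, 2.6000, 1.7000)
τ = (-0.0200, -0.0700, 0.0600)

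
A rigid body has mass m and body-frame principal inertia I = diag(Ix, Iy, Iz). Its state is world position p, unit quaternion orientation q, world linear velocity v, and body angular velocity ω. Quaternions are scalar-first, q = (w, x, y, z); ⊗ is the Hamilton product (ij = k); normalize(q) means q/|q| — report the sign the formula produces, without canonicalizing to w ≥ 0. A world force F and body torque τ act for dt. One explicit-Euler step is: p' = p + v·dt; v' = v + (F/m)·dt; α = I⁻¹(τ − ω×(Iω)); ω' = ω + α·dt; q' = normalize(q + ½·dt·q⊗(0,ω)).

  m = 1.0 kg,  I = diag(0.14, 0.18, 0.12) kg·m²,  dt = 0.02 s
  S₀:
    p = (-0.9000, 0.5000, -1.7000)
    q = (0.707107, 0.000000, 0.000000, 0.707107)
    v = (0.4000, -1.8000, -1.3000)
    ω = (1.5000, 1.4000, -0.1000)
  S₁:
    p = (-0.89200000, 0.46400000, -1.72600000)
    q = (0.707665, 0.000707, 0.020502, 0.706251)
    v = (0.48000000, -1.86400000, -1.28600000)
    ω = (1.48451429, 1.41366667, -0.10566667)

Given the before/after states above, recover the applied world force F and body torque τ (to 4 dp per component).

F = (4.0000, -3.2000, 0.7000)
τ = (-0.1000, 0.1200, 0.0500)

v₁ − v₀ = (0.08000000, -0.06400000, 0.01400000)
F = m·Δv/dt = (4.0000, -3.2000, 0.7000)
Δω = ω₁−ω₀ = (-0.01548571, 0.01366667, -0.00566667)
gyro term ω₀×Iω₀ = (0.0084, -0.0030, 0.0840)
τ = I·(Δω/dt) + ω₀×(Iω₀) = (-0.1000, 0.1200, 0.0500)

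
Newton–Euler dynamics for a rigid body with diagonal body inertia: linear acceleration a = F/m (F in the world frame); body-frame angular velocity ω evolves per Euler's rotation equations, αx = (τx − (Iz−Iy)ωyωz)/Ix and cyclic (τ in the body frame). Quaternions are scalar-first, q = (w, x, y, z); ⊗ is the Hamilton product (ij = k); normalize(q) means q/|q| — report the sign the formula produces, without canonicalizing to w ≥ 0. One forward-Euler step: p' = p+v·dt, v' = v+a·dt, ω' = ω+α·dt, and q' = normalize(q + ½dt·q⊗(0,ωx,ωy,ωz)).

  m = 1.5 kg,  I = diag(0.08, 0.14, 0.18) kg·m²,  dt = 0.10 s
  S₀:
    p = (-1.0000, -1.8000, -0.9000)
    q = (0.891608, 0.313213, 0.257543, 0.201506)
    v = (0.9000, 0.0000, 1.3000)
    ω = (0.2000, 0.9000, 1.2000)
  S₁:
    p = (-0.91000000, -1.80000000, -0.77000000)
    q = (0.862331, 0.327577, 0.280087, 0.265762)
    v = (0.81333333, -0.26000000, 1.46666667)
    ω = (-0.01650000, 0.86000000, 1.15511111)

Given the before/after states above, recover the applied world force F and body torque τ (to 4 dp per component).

F = (-1.3000, -3.9000, 2.5000)
τ = (-0.1300, -0.0800, -0.0700)

Δv = v₁−v₀ = (-0.08666667, -0.26000000, 0.16666667)
m·(v₁−v₀)/dt = (-1.3000, -3.9000, 2.5000)
ω₁ − ω₀ = (-0.21650000, -0.04000000, -0.04488889)
gyro term ω₀×Iω₀ = (0.0432, -0.0240, 0.0108)
I·α + gyro = (-0.1300, -0.0800, -0.0700)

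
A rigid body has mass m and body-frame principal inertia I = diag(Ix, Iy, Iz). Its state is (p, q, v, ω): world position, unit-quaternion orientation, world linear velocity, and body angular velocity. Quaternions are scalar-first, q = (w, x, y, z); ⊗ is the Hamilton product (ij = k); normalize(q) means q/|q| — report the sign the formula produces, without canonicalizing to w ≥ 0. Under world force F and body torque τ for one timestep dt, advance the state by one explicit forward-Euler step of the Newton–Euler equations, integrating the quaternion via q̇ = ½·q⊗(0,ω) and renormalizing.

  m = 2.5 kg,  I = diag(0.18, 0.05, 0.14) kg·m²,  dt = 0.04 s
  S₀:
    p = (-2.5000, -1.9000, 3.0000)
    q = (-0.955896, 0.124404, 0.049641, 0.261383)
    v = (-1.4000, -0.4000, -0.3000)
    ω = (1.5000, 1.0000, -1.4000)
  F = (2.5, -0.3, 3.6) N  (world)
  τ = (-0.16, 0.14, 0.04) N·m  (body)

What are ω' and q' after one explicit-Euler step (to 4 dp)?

ω×(Iω) gyroscopic = (-0.1260, -0.0840, -0.1950)
α = I⁻¹(τ − ω×Iω) = (-0.1889, 4.4800, 1.6786)
ω' = ω + α·dt = (1.4924, 1.1792, -1.3329)
q⊗(0,ω) = (0.1296892, -1.7647244, -0.3896559, 1.3881969)
updated quaternion q' = (-0.9523, 0.0890, 0.0418, 0.2888)

ω' = (1.4924, 1.1792, -1.3329)
q' = (-0.9523, 0.0890, 0.0418, 0.2888)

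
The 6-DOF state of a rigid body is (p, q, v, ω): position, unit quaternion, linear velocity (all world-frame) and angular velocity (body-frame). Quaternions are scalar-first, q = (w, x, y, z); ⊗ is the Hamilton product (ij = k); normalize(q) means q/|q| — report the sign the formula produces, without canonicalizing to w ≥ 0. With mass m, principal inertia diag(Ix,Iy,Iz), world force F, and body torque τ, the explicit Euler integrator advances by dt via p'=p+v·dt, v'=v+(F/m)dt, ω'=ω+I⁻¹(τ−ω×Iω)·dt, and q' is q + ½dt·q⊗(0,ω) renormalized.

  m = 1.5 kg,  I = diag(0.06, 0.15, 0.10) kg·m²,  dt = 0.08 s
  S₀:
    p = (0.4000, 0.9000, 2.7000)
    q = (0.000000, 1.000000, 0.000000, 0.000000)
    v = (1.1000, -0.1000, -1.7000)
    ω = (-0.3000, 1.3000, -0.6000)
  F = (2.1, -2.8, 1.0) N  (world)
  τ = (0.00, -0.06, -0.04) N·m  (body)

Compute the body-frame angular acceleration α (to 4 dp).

ω×(Iω) gyroscopic = (0.0390, -0.0072, -0.0351)
angular accel α = (-0.6500, -0.3520, -0.0490)

α = (-0.6500, -0.3520, -0.0490)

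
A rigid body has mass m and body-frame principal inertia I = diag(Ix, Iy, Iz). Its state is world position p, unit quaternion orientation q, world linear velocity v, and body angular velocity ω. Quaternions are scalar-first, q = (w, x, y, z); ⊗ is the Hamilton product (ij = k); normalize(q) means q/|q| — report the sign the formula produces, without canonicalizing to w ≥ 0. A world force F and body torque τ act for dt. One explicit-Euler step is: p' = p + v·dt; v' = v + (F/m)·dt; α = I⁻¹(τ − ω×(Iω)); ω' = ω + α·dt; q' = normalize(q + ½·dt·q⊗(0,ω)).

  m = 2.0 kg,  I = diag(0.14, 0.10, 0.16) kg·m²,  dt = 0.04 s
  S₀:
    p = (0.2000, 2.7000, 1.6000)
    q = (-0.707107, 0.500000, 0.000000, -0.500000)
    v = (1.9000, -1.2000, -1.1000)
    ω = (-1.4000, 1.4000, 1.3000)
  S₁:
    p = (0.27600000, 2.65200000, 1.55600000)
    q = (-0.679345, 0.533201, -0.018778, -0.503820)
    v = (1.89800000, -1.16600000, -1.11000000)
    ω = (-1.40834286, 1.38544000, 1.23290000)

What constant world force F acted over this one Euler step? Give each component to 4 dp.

velocity change Δv = (-0.00200000, 0.03400000, -0.01000000)
F = m·Δv/dt = (-0.1000, 1.7000, -0.5000)

F = (-0.1000, 1.7000, -0.5000)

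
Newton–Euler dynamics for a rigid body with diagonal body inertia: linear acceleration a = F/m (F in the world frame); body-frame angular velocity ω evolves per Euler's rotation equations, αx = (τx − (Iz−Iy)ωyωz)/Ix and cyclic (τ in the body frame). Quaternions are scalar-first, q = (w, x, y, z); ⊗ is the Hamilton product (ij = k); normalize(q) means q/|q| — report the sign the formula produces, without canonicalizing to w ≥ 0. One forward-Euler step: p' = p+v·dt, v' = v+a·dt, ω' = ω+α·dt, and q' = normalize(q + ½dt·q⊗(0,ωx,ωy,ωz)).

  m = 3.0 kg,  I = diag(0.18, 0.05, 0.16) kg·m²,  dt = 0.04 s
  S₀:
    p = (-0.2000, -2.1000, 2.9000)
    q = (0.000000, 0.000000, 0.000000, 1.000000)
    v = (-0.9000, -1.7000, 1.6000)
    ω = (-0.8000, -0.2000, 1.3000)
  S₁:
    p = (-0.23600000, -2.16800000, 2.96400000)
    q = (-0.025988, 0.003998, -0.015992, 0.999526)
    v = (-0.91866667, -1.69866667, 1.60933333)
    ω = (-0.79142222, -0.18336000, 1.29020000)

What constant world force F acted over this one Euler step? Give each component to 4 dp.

F = (-1.4000, 0.1000, 0.7000)

velocity change Δv = (-0.01866667, 0.00133333, 0.00933333)
m·(v₁−v₀)/dt = (-1.4000, 0.1000, 0.7000)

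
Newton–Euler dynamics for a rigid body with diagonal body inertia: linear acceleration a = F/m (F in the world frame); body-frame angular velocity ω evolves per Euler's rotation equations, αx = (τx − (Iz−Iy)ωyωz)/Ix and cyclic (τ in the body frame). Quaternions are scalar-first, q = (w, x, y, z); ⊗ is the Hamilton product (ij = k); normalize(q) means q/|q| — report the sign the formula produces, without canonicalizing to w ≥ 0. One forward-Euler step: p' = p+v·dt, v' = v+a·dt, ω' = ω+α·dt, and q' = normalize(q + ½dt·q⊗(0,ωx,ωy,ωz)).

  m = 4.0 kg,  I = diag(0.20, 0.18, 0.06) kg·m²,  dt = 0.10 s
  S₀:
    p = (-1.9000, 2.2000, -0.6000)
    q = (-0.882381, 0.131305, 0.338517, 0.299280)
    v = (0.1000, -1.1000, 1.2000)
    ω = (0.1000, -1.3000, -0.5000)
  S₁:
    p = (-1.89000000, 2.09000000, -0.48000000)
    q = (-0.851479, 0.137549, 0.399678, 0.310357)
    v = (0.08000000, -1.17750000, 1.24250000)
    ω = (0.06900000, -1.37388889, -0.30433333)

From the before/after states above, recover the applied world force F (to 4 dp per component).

v₁ − v₀ = (-0.02000000, -0.07750000, 0.04250000)
m·(v₁−v₀)/dt = (-0.8000, -3.1000, 1.7000)

F = (-0.8000, -3.1000, 1.7000)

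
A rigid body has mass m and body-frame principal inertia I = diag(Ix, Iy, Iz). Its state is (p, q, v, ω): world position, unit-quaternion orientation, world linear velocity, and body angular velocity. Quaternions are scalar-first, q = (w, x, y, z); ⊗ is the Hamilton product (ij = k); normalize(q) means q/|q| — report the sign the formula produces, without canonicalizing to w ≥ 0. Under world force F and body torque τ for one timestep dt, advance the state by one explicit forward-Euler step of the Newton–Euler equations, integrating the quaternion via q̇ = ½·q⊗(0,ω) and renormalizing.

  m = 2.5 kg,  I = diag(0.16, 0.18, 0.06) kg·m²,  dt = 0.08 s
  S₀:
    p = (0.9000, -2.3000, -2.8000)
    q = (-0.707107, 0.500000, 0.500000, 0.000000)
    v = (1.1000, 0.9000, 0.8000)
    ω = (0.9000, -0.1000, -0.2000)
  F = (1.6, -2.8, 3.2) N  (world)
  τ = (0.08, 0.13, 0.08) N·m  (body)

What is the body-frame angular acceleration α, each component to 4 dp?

α = (0.5150, 0.8222, 1.3633)

gyro term ω×Iω = (-0.0024, -0.0180, -0.0018)
angular accel α = (0.5150, 0.8222, 1.3633)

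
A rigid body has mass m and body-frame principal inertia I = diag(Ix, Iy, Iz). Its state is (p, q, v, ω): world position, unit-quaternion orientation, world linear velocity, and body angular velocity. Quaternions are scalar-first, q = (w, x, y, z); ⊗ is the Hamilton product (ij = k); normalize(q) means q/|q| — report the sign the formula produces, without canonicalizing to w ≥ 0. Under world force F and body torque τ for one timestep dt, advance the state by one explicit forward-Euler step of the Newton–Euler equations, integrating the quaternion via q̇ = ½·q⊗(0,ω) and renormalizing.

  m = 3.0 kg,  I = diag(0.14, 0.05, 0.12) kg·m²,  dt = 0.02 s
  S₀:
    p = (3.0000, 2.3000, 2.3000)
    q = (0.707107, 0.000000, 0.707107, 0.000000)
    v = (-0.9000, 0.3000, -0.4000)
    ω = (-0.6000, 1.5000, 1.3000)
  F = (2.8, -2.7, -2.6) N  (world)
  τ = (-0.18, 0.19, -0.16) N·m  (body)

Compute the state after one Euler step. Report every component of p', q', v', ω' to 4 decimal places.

a = F/m = (0.9333, -0.9000, -0.8667)
p + v·dt = (2.9820, 2.3060, 2.2920)
new velocity v' = (-0.8813, 0.2820, -0.4173)
(τ − ω×Iω)/I = (-2.2607, 4.1120, -2.0083)
ω + α·dt = (-0.6452, 1.5822, 1.2598)
Hamilton product q⊗(0,ω) = (-1.0606605, 0.4949749, 1.0606605, 1.3435033)
q' = normalize(q + ½dt·q⊗(0,ω)) = (0.6964, 0.0049, 0.7176, 0.0134)

p' = (2.9820, 2.3060, 2.2920)
q' = (0.6964, 0.0049, 0.7176, 0.0134)
v' = (-0.8813, 0.2820, -0.4173)
ω' = (-0.6452, 1.5822, 1.2598)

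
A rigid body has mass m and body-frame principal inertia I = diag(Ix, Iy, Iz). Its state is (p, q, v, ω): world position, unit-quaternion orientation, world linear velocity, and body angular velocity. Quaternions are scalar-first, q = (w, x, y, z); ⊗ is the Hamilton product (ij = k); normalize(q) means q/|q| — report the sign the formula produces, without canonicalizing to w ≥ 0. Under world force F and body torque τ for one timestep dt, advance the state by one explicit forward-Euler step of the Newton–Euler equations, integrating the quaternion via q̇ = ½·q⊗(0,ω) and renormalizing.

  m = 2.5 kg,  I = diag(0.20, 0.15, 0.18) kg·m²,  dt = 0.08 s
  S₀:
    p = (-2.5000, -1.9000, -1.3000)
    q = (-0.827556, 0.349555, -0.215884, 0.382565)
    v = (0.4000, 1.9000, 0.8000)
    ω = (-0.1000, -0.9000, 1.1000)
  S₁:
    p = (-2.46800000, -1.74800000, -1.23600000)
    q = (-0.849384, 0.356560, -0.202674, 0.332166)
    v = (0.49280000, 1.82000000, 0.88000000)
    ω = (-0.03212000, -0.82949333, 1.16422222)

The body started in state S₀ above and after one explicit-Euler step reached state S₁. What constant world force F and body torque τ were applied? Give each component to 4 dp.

velocity change Δv = (0.09280000, -0.08000000, 0.08000000)
m·(v₁−v₀)/dt = (2.9000, -2.5000, 2.5000)
ω₁ − ω₀ = (0.06788000, 0.07050667, 0.06422222)
applied torque τ = (0.1400, 0.1300, 0.1400)

F = (2.9000, -2.5000, 2.5000)
τ = (0.1400, 0.1300, 0.1400)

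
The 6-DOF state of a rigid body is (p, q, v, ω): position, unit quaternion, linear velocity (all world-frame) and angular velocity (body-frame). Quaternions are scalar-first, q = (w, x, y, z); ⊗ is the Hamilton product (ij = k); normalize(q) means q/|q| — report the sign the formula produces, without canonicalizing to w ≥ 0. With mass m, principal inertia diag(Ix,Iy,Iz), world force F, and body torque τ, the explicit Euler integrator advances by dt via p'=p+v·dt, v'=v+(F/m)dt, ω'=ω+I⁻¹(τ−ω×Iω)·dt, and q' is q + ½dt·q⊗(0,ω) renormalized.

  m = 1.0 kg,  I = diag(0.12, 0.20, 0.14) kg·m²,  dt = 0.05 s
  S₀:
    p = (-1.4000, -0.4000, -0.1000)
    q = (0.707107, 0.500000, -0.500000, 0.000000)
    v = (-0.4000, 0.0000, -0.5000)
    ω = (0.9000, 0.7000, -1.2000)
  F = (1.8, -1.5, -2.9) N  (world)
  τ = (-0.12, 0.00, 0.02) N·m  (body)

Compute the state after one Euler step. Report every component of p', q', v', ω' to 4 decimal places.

p' = (-1.4200, -0.4000, -0.1250)
q' = (0.7040, 0.5305, -0.4722, -0.0012)
v' = (-0.3100, -0.0750, -0.6450)
ω' = (0.8290, 0.6946, -1.2109)

angular accel α = (-1.4200, -0.1080, -0.2171)
ω + α·dt = (0.8290, 0.6946, -1.2109)
q⊗(0,ω) = (-0.1000000, 1.2363963, 1.0949749, -0.0485284)
q' = normalize(q + ½dt·q⊗(0,ω)) = (0.7040, 0.5305, -0.4722, -0.0012)
a = F/m = (1.8000, -1.5000, -2.9000)
p + v·dt = (-1.4200, -0.4000, -0.1250)
v + (F/m)dt = (-0.3100, -0.0750, -0.6450)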